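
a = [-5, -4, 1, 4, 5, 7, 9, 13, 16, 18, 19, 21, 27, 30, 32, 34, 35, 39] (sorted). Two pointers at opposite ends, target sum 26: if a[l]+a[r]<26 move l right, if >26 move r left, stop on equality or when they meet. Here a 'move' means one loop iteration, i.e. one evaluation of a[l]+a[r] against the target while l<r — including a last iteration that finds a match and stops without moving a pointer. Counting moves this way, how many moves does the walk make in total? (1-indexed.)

[1,18] -5+39=34 >26 → r--
[1,17] -5+35=30 >26 → r--
[1,16] -5+34=29 >26 → r--
[1,15] -5+32=27 >26 → r--
[1,14] -5+30=25 <26 → l++
[2,14] -4+30=26 → found

6 moves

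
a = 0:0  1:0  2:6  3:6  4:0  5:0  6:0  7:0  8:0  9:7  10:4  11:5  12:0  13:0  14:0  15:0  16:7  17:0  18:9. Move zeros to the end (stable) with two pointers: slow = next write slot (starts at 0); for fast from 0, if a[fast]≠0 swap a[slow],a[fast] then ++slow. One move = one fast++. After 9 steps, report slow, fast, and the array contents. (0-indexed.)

slow=2, fast=9, a=[6, 6, 0, 0, 0, 0, 0, 0, 0, 7, 4, 5, 0, 0, 0, 0, 7, 0, 9]

slow=0 fast=0: a[fast]=0, fast++
slow=0 fast=1: a[fast]=0, fast++
slow=0 fast=2: a[fast]=6≠0 swap→a[0]=6, slow++,fast++
slow=1 fast=3: a[fast]=6≠0 swap→a[1]=6, slow++,fast++
slow=2 fast=4: a[fast]=0, fast++
slow=2 fast=5: a[fast]=0, fast++
slow=2 fast=6: a[fast]=0, fast++
slow=2 fast=7: a[fast]=0, fast++
slow=2 fast=8: a[fast]=0, fast++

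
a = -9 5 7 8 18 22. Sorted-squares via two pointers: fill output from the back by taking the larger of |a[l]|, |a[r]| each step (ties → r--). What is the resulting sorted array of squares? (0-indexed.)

[0,5] |-9|<=|22| out[5]=484 → r--
[0,4] |-9|<=|18| out[4]=324 → r--
[0,3] |-9|>|8| out[3]=81 → l++
[1,3] |5|<=|8| out[2]=64 → r--
[1,2] |5|<=|7| out[1]=49 → r--
[1,1] |5|<=|5| out[0]=25 → r--

[25, 49, 64, 81, 324, 484]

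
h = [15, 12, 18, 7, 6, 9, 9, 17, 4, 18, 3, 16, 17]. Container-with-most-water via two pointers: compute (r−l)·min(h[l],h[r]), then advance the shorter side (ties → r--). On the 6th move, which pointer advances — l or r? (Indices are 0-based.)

[0,12] min(15,17)*12=180 best=180 * → l++
[1,12] min(12,17)*11=132 best=180 → l++
[2,12] min(18,17)*10=170 best=180 → r--
[2,11] min(18,16)*9=144 best=180 → r--
[2,10] min(18,3)*8=24 best=180 → r--
[2,9] min(18,18)*7=126 best=180 → r--

r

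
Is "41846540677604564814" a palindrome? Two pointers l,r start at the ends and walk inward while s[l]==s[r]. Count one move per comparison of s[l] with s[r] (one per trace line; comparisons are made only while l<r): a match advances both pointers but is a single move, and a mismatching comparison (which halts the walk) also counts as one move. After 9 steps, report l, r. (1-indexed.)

l=10, r=11

[1,20] '4'=='4' → l++,r--
[2,19] '1'=='1' → l++,r--
[3,18] '8'=='8' → l++,r--
[4,17] '4'=='4' → l++,r--
[5,16] '6'=='6' → l++,r--
[6,15] '5'=='5' → l++,r--
[7,14] '4'=='4' → l++,r--
[8,13] '0'=='0' → l++,r--
[9,12] '6'=='6' → l++,r--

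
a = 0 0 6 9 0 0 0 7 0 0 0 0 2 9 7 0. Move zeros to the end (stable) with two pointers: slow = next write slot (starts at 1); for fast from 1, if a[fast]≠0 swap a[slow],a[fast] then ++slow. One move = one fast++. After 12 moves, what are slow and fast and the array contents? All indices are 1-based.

(s=1,f=1) a[fast]=0 → fast++
(s=1,f=2) a[fast]=0 → fast++
(s=1,f=3) a[fast]=6≠0 swap→a[1]=6 → slow++,fast++
(s=2,f=4) a[fast]=9≠0 swap→a[2]=9 → slow++,fast++
(s=3,f=5) a[fast]=0 → fast++
(s=3,f=6) a[fast]=0 → fast++
(s=3,f=7) a[fast]=0 → fast++
(s=3,f=8) a[fast]=7≠0 swap→a[3]=7 → slow++,fast++
(s=4,f=9) a[fast]=0 → fast++
(s=4,f=10) a[fast]=0 → fast++
(s=4,f=11) a[fast]=0 → fast++
(s=4,f=12) a[fast]=0 → fast++

slow=4, fast=13, a=[6, 9, 7, 0, 0, 0, 0, 0, 0, 0, 0, 0, 2, 9, 7, 0]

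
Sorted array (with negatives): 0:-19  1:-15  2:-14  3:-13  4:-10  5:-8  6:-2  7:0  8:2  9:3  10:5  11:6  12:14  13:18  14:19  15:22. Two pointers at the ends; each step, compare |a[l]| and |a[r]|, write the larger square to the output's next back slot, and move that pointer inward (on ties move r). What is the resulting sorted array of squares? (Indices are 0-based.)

[0, 4, 4, 9, 25, 36, 64, 100, 169, 196, 196, 225, 324, 361, 361, 484]

[0,15] |-19|<=|22| out[15]=484 → r--
[0,14] |-19|<=|19| out[14]=361 → r--
[0,13] |-19|>|18| out[13]=361 → l++
[1,13] |-15|<=|18| out[12]=324 → r--
[1,12] |-15|>|14| out[11]=225 → l++
[2,12] |-14|<=|14| out[10]=196 → r--
[2,11] |-14|>|6| out[9]=196 → l++
[3,11] |-13|>|6| out[8]=169 → l++
[4,11] |-10|>|6| out[7]=100 → l++
[5,11] |-8|>|6| out[6]=64 → l++
[6,11] |-2|<=|6| out[5]=36 → r--
[6,10] |-2|<=|5| out[4]=25 → r--
[6,9] |-2|<=|3| out[3]=9 → r--
[6,8] |-2|<=|2| out[2]=4 → r--
[6,7] |-2|>|0| out[1]=4 → l++
[7,7] |0|<=|0| out[0]=0 → r--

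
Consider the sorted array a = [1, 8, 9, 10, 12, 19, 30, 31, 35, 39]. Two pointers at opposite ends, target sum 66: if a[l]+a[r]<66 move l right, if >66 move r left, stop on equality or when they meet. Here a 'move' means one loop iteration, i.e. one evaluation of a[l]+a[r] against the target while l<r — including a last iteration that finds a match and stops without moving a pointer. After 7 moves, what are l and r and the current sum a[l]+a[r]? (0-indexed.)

[0,9] 1+39=40 <66 → l++
[1,9] 8+39=47 <66 → l++
[2,9] 9+39=48 <66 → l++
[3,9] 10+39=49 <66 → l++
[4,9] 12+39=51 <66 → l++
[5,9] 19+39=58 <66 → l++
[6,9] 30+39=69 >66 → r--

l=6, r=8, sum=65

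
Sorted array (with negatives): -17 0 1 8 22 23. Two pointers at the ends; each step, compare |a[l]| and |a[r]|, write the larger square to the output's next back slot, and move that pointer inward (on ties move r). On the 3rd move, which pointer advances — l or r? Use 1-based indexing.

l

[1,6] |-17|<=|23| out[6]=529 → r--
[1,5] |-17|<=|22| out[5]=484 → r--
[1,4] |-17|>|8| out[4]=289 → l++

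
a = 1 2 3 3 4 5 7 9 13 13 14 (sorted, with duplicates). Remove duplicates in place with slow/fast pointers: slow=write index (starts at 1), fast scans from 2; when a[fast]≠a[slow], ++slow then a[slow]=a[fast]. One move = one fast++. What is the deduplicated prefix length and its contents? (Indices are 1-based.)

slow=1 fast=2: a[fast]=2≠a[slow]=1 write a[2]=2, slow++,fast++
slow=2 fast=3: a[fast]=3≠a[slow]=2 write a[3]=3, slow++,fast++
slow=3 fast=4: a[fast]=3=a[slow] dup, fast++
slow=3 fast=5: a[fast]=4≠a[slow]=3 write a[4]=4, slow++,fast++
slow=4 fast=6: a[fast]=5≠a[slow]=4 write a[5]=5, slow++,fast++
slow=5 fast=7: a[fast]=7≠a[slow]=5 write a[6]=7, slow++,fast++
slow=6 fast=8: a[fast]=9≠a[slow]=7 write a[7]=9, slow++,fast++
slow=7 fast=9: a[fast]=13≠a[slow]=9 write a[8]=13, slow++,fast++
slow=8 fast=10: a[fast]=13=a[slow] dup, fast++
slow=8 fast=11: a[fast]=14≠a[slow]=13 write a[9]=14, slow++,fast++

length 9; prefix = [1, 2, 3, 4, 5, 7, 9, 13, 14]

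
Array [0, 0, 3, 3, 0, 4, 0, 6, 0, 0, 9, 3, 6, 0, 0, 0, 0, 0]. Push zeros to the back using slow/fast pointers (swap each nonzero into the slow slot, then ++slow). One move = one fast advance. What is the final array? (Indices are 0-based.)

[3, 3, 4, 6, 9, 3, 6, 0, 0, 0, 0, 0, 0, 0, 0, 0, 0, 0]

slow=0 fast=0: a[fast]=0, fast++
slow=0 fast=1: a[fast]=0, fast++
slow=0 fast=2: a[fast]=3≠0 swap→a[0]=3, slow++,fast++
slow=1 fast=3: a[fast]=3≠0 swap→a[1]=3, slow++,fast++
slow=2 fast=4: a[fast]=0, fast++
slow=2 fast=5: a[fast]=4≠0 swap→a[2]=4, slow++,fast++
slow=3 fast=6: a[fast]=0, fast++
slow=3 fast=7: a[fast]=6≠0 swap→a[3]=6, slow++,fast++
slow=4 fast=8: a[fast]=0, fast++
slow=4 fast=9: a[fast]=0, fast++
slow=4 fast=10: a[fast]=9≠0 swap→a[4]=9, slow++,fast++
slow=5 fast=11: a[fast]=3≠0 swap→a[5]=3, slow++,fast++
slow=6 fast=12: a[fast]=6≠0 swap→a[6]=6, slow++,fast++
slow=7 fast=13: a[fast]=0, fast++
slow=7 fast=14: a[fast]=0, fast++
slow=7 fast=15: a[fast]=0, fast++
slow=7 fast=16: a[fast]=0, fast++
slow=7 fast=17: a[fast]=0, fast++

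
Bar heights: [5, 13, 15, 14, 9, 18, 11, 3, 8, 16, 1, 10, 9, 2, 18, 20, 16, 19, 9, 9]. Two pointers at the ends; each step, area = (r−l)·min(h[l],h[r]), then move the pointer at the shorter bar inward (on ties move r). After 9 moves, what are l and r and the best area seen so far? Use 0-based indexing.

l=7, r=17, best area=225

l=0 r=19: min(5,9)*19=95 best=95 *, l++
l=1 r=19: min(13,9)*18=162 best=162 *, r--
l=1 r=18: min(13,9)*17=153 best=162, r--
l=1 r=17: min(13,19)*16=208 best=208 *, l++
l=2 r=17: min(15,19)*15=225 best=225 *, l++
l=3 r=17: min(14,19)*14=196 best=225, l++
l=4 r=17: min(9,19)*13=117 best=225, l++
l=5 r=17: min(18,19)*12=216 best=225, l++
l=6 r=17: min(11,19)*11=121 best=225, l++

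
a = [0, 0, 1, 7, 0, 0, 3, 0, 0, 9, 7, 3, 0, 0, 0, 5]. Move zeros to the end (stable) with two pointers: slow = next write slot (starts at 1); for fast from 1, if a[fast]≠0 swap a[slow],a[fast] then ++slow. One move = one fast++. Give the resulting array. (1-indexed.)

[1, 7, 3, 9, 7, 3, 5, 0, 0, 0, 0, 0, 0, 0, 0, 0]

(s=1,f=1) a[fast]=0 → fast++
(s=1,f=2) a[fast]=0 → fast++
(s=1,f=3) a[fast]=1≠0 swap→a[1]=1 → slow++,fast++
(s=2,f=4) a[fast]=7≠0 swap→a[2]=7 → slow++,fast++
(s=3,f=5) a[fast]=0 → fast++
(s=3,f=6) a[fast]=0 → fast++
(s=3,f=7) a[fast]=3≠0 swap→a[3]=3 → slow++,fast++
(s=4,f=8) a[fast]=0 → fast++
(s=4,f=9) a[fast]=0 → fast++
(s=4,f=10) a[fast]=9≠0 swap→a[4]=9 → slow++,fast++
(s=5,f=11) a[fast]=7≠0 swap→a[5]=7 → slow++,fast++
(s=6,f=12) a[fast]=3≠0 swap→a[6]=3 → slow++,fast++
(s=7,f=13) a[fast]=0 → fast++
(s=7,f=14) a[fast]=0 → fast++
(s=7,f=15) a[fast]=0 → fast++
(s=7,f=16) a[fast]=5≠0 swap→a[7]=5 → slow++,fast++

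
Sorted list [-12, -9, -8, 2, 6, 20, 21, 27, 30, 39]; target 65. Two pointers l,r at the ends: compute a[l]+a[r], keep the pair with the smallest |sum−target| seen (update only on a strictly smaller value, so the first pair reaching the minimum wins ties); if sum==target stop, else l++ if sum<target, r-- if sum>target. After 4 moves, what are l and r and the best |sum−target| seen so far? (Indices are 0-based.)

l=4, r=9, best |Δ|=24

l=0 r=9: -12+39=27 d=38 *, l++
l=1 r=9: -9+39=30 d=35 *, l++
l=2 r=9: -8+39=31 d=34 *, l++
l=3 r=9: 2+39=41 d=24 *, l++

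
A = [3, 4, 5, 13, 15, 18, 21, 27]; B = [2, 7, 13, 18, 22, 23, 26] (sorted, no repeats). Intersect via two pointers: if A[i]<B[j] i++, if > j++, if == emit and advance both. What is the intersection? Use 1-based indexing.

intersection = [13, 18]

i=1 j=1: 3>2, j++
i=1 j=2: 3<7, i++
i=2 j=2: 4<7, i++
i=3 j=2: 5<7, i++
i=4 j=2: 13>7, j++
i=4 j=3: 13==13 emit, i++,j++
i=5 j=4: 15<18, i++
i=6 j=4: 18==18 emit, i++,j++
i=7 j=5: 21<22, i++
i=8 j=5: 27>22, j++
i=8 j=6: 27>23, j++
i=8 j=7: 27>26, j++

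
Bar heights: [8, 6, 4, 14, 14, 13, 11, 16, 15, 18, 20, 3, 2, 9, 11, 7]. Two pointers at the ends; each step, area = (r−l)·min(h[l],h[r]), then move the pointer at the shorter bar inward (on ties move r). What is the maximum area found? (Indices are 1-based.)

max area = 121

l=1 r=16: min(8,7)*15=105 best=105 *, r--
l=1 r=15: min(8,11)*14=112 best=112 *, l++
l=2 r=15: min(6,11)*13=78 best=112, l++
l=3 r=15: min(4,11)*12=48 best=112, l++
l=4 r=15: min(14,11)*11=121 best=121 *, r--
l=4 r=14: min(14,9)*10=90 best=121, r--
l=4 r=13: min(14,2)*9=18 best=121, r--
l=4 r=12: min(14,3)*8=24 best=121, r--
l=4 r=11: min(14,20)*7=98 best=121, l++
l=5 r=11: min(14,20)*6=84 best=121, l++
l=6 r=11: min(13,20)*5=65 best=121, l++
l=7 r=11: min(11,20)*4=44 best=121, l++
l=8 r=11: min(16,20)*3=48 best=121, l++
l=9 r=11: min(15,20)*2=30 best=121, l++
l=10 r=11: min(18,20)*1=18 best=121, l++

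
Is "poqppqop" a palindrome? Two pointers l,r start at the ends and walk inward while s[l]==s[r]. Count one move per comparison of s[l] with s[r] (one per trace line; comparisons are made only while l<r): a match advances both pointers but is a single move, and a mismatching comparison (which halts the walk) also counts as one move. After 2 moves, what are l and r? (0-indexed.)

[0,7] 'p'=='p' → l++,r--
[1,6] 'o'=='o' → l++,r--

l=2, r=5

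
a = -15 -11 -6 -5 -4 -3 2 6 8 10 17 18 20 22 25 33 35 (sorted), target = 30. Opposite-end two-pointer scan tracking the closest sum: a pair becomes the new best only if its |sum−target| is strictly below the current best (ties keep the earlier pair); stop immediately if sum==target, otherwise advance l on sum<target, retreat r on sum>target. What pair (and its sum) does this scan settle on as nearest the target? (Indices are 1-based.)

pair (-5, 35) with sum 30 (|Δ|=0)

l=1 r=17: -15+35=20 d=10 *, l++
l=2 r=17: -11+35=24 d=6 *, l++
l=3 r=17: -6+35=29 d=1 *, l++
l=4 r=17: -5+35=30 d=0 *, stop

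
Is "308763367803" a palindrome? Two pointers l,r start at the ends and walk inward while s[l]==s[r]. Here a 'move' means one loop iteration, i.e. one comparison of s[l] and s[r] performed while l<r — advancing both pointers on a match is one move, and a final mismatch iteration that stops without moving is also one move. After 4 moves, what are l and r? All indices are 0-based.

[0,11] '3'=='3' → l++,r--
[1,10] '0'=='0' → l++,r--
[2,9] '8'=='8' → l++,r--
[3,8] '7'=='7' → l++,r--

l=4, r=7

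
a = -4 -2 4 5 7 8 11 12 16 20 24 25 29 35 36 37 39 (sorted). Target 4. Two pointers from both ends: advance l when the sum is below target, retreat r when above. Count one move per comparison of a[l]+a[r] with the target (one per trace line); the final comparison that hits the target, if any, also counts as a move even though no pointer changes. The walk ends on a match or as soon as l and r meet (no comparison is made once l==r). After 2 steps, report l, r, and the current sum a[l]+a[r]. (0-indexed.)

l=0 r=16: -4+39=35 >4, r--
l=0 r=15: -4+37=33 >4, r--

l=0, r=14, sum=32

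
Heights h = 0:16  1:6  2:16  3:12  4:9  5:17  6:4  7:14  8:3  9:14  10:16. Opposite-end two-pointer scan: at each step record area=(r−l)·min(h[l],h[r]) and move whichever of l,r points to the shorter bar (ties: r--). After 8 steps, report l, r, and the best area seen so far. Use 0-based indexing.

[0,10] min(16,16)*10=160 best=160 * → r--
[0,9] min(16,14)*9=126 best=160 → r--
[0,8] min(16,3)*8=24 best=160 → r--
[0,7] min(16,14)*7=98 best=160 → r--
[0,6] min(16,4)*6=24 best=160 → r--
[0,5] min(16,17)*5=80 best=160 → l++
[1,5] min(6,17)*4=24 best=160 → l++
[2,5] min(16,17)*3=48 best=160 → l++

l=3, r=5, best area=160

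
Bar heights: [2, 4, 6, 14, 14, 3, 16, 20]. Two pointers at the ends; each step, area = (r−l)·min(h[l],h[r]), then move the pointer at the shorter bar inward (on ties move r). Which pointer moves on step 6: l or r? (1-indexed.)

l

l=1 r=8: min(2,20)*7=14 best=14 *, l++
l=2 r=8: min(4,20)*6=24 best=24 *, l++
l=3 r=8: min(6,20)*5=30 best=30 *, l++
l=4 r=8: min(14,20)*4=56 best=56 *, l++
l=5 r=8: min(14,20)*3=42 best=56, l++
l=6 r=8: min(3,20)*2=6 best=56, l++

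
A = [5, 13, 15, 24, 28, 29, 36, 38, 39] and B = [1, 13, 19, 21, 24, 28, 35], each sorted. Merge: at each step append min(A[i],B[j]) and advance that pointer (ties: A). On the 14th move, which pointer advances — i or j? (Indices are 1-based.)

i

[i=1,j=1] A[i]=5>B[j]=1 take 1 → j++
[i=1,j=2] A[i]=5<=B[j]=13 take 5 → i++
[i=2,j=2] A[i]=13<=B[j]=13 take 13 → i++
[i=3,j=2] A[i]=15>B[j]=13 take 13 → j++
[i=3,j=3] A[i]=15<=B[j]=19 take 15 → i++
[i=4,j=3] A[i]=24>B[j]=19 take 19 → j++
[i=4,j=4] A[i]=24>B[j]=21 take 21 → j++
[i=4,j=5] A[i]=24<=B[j]=24 take 24 → i++
[i=5,j=5] A[i]=28>B[j]=24 take 24 → j++
[i=5,j=6] A[i]=28<=B[j]=28 take 28 → i++
[i=6,j=6] A[i]=29>B[j]=28 take 28 → j++
[i=6,j=7] A[i]=29<=B[j]=35 take 29 → i++
[i=7,j=7] A[i]=36>B[j]=35 take 35 → j++
[i=7,j=8] B done, take A[i]=36 → i++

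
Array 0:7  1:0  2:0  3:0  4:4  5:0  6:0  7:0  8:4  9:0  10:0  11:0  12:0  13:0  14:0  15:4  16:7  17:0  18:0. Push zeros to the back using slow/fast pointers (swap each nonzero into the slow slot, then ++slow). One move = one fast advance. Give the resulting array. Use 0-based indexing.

[7, 4, 4, 4, 7, 0, 0, 0, 0, 0, 0, 0, 0, 0, 0, 0, 0, 0, 0]

slow=0 fast=0: a[fast]=7≠0 swap→a[0]=7, slow++,fast++
slow=1 fast=1: a[fast]=0, fast++
slow=1 fast=2: a[fast]=0, fast++
slow=1 fast=3: a[fast]=0, fast++
slow=1 fast=4: a[fast]=4≠0 swap→a[1]=4, slow++,fast++
slow=2 fast=5: a[fast]=0, fast++
slow=2 fast=6: a[fast]=0, fast++
slow=2 fast=7: a[fast]=0, fast++
slow=2 fast=8: a[fast]=4≠0 swap→a[2]=4, slow++,fast++
slow=3 fast=9: a[fast]=0, fast++
slow=3 fast=10: a[fast]=0, fast++
slow=3 fast=11: a[fast]=0, fast++
slow=3 fast=12: a[fast]=0, fast++
slow=3 fast=13: a[fast]=0, fast++
slow=3 fast=14: a[fast]=0, fast++
slow=3 fast=15: a[fast]=4≠0 swap→a[3]=4, slow++,fast++
slow=4 fast=16: a[fast]=7≠0 swap→a[4]=7, slow++,fast++
slow=5 fast=17: a[fast]=0, fast++
slow=5 fast=18: a[fast]=0, fast++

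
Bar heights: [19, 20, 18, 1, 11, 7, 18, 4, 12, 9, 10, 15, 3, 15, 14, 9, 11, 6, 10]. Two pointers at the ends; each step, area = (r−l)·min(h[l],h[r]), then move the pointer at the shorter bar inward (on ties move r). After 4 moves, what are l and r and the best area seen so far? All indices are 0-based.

l=0, r=14, best area=180

[0,18] min(19,10)*18=180 best=180 * → r--
[0,17] min(19,6)*17=102 best=180 → r--
[0,16] min(19,11)*16=176 best=180 → r--
[0,15] min(19,9)*15=135 best=180 → r--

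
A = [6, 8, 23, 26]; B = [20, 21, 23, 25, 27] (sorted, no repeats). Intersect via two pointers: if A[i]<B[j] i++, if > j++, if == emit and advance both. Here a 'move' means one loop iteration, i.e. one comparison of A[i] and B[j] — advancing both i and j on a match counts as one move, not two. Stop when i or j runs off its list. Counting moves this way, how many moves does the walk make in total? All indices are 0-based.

7 moves

[i=0,j=0] 6<20 → i++
[i=1,j=0] 8<20 → i++
[i=2,j=0] 23>20 → j++
[i=2,j=1] 23>21 → j++
[i=2,j=2] 23==23 emit → i++,j++
[i=3,j=3] 26>25 → j++
[i=3,j=4] 26<27 → i++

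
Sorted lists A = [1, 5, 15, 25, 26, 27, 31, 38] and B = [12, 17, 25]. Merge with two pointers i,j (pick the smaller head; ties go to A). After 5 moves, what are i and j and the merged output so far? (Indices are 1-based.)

[i=1,j=1] A[i]=1<=B[j]=12 take 1 → i++
[i=2,j=1] A[i]=5<=B[j]=12 take 5 → i++
[i=3,j=1] A[i]=15>B[j]=12 take 12 → j++
[i=3,j=2] A[i]=15<=B[j]=17 take 15 → i++
[i=4,j=2] A[i]=25>B[j]=17 take 17 → j++

i=4, j=3, merged so far=[1, 5, 12, 15, 17]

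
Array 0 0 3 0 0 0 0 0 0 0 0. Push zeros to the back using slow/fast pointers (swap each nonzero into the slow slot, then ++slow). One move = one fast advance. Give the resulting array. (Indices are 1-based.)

slow=1 fast=1: a[fast]=0, fast++
slow=1 fast=2: a[fast]=0, fast++
slow=1 fast=3: a[fast]=3≠0 swap→a[1]=3, slow++,fast++
slow=2 fast=4: a[fast]=0, fast++
slow=2 fast=5: a[fast]=0, fast++
slow=2 fast=6: a[fast]=0, fast++
slow=2 fast=7: a[fast]=0, fast++
slow=2 fast=8: a[fast]=0, fast++
slow=2 fast=9: a[fast]=0, fast++
slow=2 fast=10: a[fast]=0, fast++
slow=2 fast=11: a[fast]=0, fast++

[3, 0, 0, 0, 0, 0, 0, 0, 0, 0, 0]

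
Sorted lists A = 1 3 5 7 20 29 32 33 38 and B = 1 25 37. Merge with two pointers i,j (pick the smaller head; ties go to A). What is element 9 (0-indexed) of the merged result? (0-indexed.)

[i=0,j=0] A[i]=1<=B[j]=1 take 1 → i++
[i=1,j=0] A[i]=3>B[j]=1 take 1 → j++
[i=1,j=1] A[i]=3<=B[j]=25 take 3 → i++
[i=2,j=1] A[i]=5<=B[j]=25 take 5 → i++
[i=3,j=1] A[i]=7<=B[j]=25 take 7 → i++
[i=4,j=1] A[i]=20<=B[j]=25 take 20 → i++
[i=5,j=1] A[i]=29>B[j]=25 take 25 → j++
[i=5,j=2] A[i]=29<=B[j]=37 take 29 → i++
[i=6,j=2] A[i]=32<=B[j]=37 take 32 → i++
[i=7,j=2] A[i]=33<=B[j]=37 take 33 → i++
[i=8,j=2] A[i]=38>B[j]=37 take 37 → j++
[i=8,j=3] B done, take A[i]=38 → i++

merged[9] = 33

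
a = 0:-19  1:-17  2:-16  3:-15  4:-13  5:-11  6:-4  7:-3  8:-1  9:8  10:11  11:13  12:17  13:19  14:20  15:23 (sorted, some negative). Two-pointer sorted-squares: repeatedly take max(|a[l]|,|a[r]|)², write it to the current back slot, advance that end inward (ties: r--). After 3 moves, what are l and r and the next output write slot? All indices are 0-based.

l=0, r=12, next write slot=12

[0,15] |-19|<=|23| out[15]=529 → r--
[0,14] |-19|<=|20| out[14]=400 → r--
[0,13] |-19|<=|19| out[13]=361 → r--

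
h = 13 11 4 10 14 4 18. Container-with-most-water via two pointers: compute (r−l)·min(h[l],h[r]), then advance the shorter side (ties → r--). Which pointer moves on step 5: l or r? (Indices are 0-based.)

l=0 r=6: min(13,18)*6=78 best=78 *, l++
l=1 r=6: min(11,18)*5=55 best=78, l++
l=2 r=6: min(4,18)*4=16 best=78, l++
l=3 r=6: min(10,18)*3=30 best=78, l++
l=4 r=6: min(14,18)*2=28 best=78, l++

l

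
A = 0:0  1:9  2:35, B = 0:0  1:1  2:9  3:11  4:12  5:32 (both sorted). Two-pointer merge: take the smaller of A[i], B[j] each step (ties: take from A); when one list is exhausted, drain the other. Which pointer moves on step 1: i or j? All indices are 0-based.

[i=0,j=0] A[i]=0<=B[j]=0 take 0 → i++

i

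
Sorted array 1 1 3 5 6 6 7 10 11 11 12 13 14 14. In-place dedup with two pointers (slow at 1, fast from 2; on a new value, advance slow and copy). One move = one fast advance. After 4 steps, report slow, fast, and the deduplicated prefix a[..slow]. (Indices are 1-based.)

(s=1,f=2) a[fast]=1=a[slow] dup → fast++
(s=1,f=3) a[fast]=3≠a[slow]=1 write a[2]=3 → slow++,fast++
(s=2,f=4) a[fast]=5≠a[slow]=3 write a[3]=5 → slow++,fast++
(s=3,f=5) a[fast]=6≠a[slow]=5 write a[4]=6 → slow++,fast++

slow=4, fast=6, prefix=[1, 3, 5, 6]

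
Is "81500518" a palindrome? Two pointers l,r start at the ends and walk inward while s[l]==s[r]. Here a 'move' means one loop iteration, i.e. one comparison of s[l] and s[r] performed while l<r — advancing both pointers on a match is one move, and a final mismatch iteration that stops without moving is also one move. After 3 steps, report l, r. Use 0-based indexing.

l=0 r=7: '8'=='8', l++,r--
l=1 r=6: '1'=='1', l++,r--
l=2 r=5: '5'=='5', l++,r--

l=3, r=4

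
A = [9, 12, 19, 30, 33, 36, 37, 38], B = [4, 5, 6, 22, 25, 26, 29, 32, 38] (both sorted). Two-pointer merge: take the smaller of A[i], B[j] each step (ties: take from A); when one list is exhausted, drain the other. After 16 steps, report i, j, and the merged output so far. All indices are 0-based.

i=8, j=8, merged so far=[4, 5, 6, 9, 12, 19, 22, 25, 26, 29, 30, 32, 33, 36, 37, 38]

[i=0,j=0] A[i]=9>B[j]=4 take 4 → j++
[i=0,j=1] A[i]=9>B[j]=5 take 5 → j++
[i=0,j=2] A[i]=9>B[j]=6 take 6 → j++
[i=0,j=3] A[i]=9<=B[j]=22 take 9 → i++
[i=1,j=3] A[i]=12<=B[j]=22 take 12 → i++
[i=2,j=3] A[i]=19<=B[j]=22 take 19 → i++
[i=3,j=3] A[i]=30>B[j]=22 take 22 → j++
[i=3,j=4] A[i]=30>B[j]=25 take 25 → j++
[i=3,j=5] A[i]=30>B[j]=26 take 26 → j++
[i=3,j=6] A[i]=30>B[j]=29 take 29 → j++
[i=3,j=7] A[i]=30<=B[j]=32 take 30 → i++
[i=4,j=7] A[i]=33>B[j]=32 take 32 → j++
[i=4,j=8] A[i]=33<=B[j]=38 take 33 → i++
[i=5,j=8] A[i]=36<=B[j]=38 take 36 → i++
[i=6,j=8] A[i]=37<=B[j]=38 take 37 → i++
[i=7,j=8] A[i]=38<=B[j]=38 take 38 → i++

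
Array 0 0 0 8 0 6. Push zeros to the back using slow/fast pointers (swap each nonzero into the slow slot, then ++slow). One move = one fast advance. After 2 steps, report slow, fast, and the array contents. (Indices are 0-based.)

slow=0, fast=2, a=[0, 0, 0, 8, 0, 6]

slow=0 fast=0: a[fast]=0, fast++
slow=0 fast=1: a[fast]=0, fast++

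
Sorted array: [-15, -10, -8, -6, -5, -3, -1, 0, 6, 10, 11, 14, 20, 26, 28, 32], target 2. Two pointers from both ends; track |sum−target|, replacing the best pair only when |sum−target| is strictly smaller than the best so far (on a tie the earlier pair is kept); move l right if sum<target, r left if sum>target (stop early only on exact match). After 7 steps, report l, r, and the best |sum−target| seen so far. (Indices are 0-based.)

l=2, r=10, best |Δ|=1

[0,15] -15+32=17 d=15 * → r--
[0,14] -15+28=13 d=11 * → r--
[0,13] -15+26=11 d=9 * → r--
[0,12] -15+20=5 d=3 * → r--
[0,11] -15+14=-1 d=3 → l++
[1,11] -10+14=4 d=2 * → r--
[1,10] -10+11=1 d=1 * → l++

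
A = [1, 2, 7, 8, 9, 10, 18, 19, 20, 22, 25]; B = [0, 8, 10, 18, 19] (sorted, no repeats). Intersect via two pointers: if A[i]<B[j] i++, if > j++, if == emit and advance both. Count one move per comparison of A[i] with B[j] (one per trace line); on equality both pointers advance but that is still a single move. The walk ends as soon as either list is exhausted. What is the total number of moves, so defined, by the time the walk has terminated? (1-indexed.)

9 moves

[i=1,j=1] 1>0 → j++
[i=1,j=2] 1<8 → i++
[i=2,j=2] 2<8 → i++
[i=3,j=2] 7<8 → i++
[i=4,j=2] 8==8 emit → i++,j++
[i=5,j=3] 9<10 → i++
[i=6,j=3] 10==10 emit → i++,j++
[i=7,j=4] 18==18 emit → i++,j++
[i=8,j=5] 19==19 emit → i++,j++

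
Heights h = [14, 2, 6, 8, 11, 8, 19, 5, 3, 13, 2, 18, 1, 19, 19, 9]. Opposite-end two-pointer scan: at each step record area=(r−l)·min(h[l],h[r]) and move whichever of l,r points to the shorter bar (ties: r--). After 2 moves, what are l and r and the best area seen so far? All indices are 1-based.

[1,16] min(14,9)*15=135 best=135 * → r--
[1,15] min(14,19)*14=196 best=196 * → l++

l=2, r=15, best area=196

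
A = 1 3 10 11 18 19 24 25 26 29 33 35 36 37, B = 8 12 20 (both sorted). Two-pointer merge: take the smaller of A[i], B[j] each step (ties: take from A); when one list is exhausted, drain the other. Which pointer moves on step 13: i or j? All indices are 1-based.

i

i=1 j=1: A[i]=1<=B[j]=8 take 1, i++
i=2 j=1: A[i]=3<=B[j]=8 take 3, i++
i=3 j=1: A[i]=10>B[j]=8 take 8, j++
i=3 j=2: A[i]=10<=B[j]=12 take 10, i++
i=4 j=2: A[i]=11<=B[j]=12 take 11, i++
i=5 j=2: A[i]=18>B[j]=12 take 12, j++
i=5 j=3: A[i]=18<=B[j]=20 take 18, i++
i=6 j=3: A[i]=19<=B[j]=20 take 19, i++
i=7 j=3: A[i]=24>B[j]=20 take 20, j++
i=7 j=4: B done, take A[i]=24, i++
i=8 j=4: B done, take A[i]=25, i++
i=9 j=4: B done, take A[i]=26, i++
i=10 j=4: B done, take A[i]=29, i++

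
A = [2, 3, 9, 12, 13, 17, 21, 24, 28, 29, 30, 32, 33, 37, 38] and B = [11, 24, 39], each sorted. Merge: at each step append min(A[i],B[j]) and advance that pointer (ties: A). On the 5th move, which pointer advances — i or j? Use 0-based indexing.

i=0 j=0: A[i]=2<=B[j]=11 take 2, i++
i=1 j=0: A[i]=3<=B[j]=11 take 3, i++
i=2 j=0: A[i]=9<=B[j]=11 take 9, i++
i=3 j=0: A[i]=12>B[j]=11 take 11, j++
i=3 j=1: A[i]=12<=B[j]=24 take 12, i++

i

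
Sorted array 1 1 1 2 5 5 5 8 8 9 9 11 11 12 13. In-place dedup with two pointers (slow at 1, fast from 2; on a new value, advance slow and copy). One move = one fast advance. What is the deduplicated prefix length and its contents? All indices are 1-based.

slow=1 fast=2: a[fast]=1=a[slow] dup, fast++
slow=1 fast=3: a[fast]=1=a[slow] dup, fast++
slow=1 fast=4: a[fast]=2≠a[slow]=1 write a[2]=2, slow++,fast++
slow=2 fast=5: a[fast]=5≠a[slow]=2 write a[3]=5, slow++,fast++
slow=3 fast=6: a[fast]=5=a[slow] dup, fast++
slow=3 fast=7: a[fast]=5=a[slow] dup, fast++
slow=3 fast=8: a[fast]=8≠a[slow]=5 write a[4]=8, slow++,fast++
slow=4 fast=9: a[fast]=8=a[slow] dup, fast++
slow=4 fast=10: a[fast]=9≠a[slow]=8 write a[5]=9, slow++,fast++
slow=5 fast=11: a[fast]=9=a[slow] dup, fast++
slow=5 fast=12: a[fast]=11≠a[slow]=9 write a[6]=11, slow++,fast++
slow=6 fast=13: a[fast]=11=a[slow] dup, fast++
slow=6 fast=14: a[fast]=12≠a[slow]=11 write a[7]=12, slow++,fast++
slow=7 fast=15: a[fast]=13≠a[slow]=12 write a[8]=13, slow++,fast++

length 8; prefix = [1, 2, 5, 8, 9, 11, 12, 13]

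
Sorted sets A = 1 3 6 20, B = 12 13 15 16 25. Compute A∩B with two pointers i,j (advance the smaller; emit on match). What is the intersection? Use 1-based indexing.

intersection = []

i=1 j=1: 1<12, i++
i=2 j=1: 3<12, i++
i=3 j=1: 6<12, i++
i=4 j=1: 20>12, j++
i=4 j=2: 20>13, j++
i=4 j=3: 20>15, j++
i=4 j=4: 20>16, j++
i=4 j=5: 20<25, i++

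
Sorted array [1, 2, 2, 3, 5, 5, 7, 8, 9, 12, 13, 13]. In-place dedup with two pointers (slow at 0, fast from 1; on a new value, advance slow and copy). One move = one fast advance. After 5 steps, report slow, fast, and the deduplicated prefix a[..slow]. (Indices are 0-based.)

slow=3, fast=6, prefix=[1, 2, 3, 5]

(s=0,f=1) a[fast]=2≠a[slow]=1 write a[1]=2 → slow++,fast++
(s=1,f=2) a[fast]=2=a[slow] dup → fast++
(s=1,f=3) a[fast]=3≠a[slow]=2 write a[2]=3 → slow++,fast++
(s=2,f=4) a[fast]=5≠a[slow]=3 write a[3]=5 → slow++,fast++
(s=3,f=5) a[fast]=5=a[slow] dup → fast++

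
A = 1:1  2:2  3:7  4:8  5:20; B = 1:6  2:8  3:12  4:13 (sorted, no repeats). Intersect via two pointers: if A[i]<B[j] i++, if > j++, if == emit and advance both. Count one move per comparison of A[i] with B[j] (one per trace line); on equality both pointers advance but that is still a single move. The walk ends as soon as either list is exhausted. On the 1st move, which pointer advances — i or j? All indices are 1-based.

i

[i=1,j=1] 1<6 → i++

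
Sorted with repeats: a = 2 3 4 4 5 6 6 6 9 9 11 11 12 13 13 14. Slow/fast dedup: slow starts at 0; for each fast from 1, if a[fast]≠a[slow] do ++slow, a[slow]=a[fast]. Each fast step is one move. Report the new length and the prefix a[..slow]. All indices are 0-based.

(s=0,f=1) a[fast]=3≠a[slow]=2 write a[1]=3 → slow++,fast++
(s=1,f=2) a[fast]=4≠a[slow]=3 write a[2]=4 → slow++,fast++
(s=2,f=3) a[fast]=4=a[slow] dup → fast++
(s=2,f=4) a[fast]=5≠a[slow]=4 write a[3]=5 → slow++,fast++
(s=3,f=5) a[fast]=6≠a[slow]=5 write a[4]=6 → slow++,fast++
(s=4,f=6) a[fast]=6=a[slow] dup → fast++
(s=4,f=7) a[fast]=6=a[slow] dup → fast++
(s=4,f=8) a[fast]=9≠a[slow]=6 write a[5]=9 → slow++,fast++
(s=5,f=9) a[fast]=9=a[slow] dup → fast++
(s=5,f=10) a[fast]=11≠a[slow]=9 write a[6]=11 → slow++,fast++
(s=6,f=11) a[fast]=11=a[slow] dup → fast++
(s=6,f=12) a[fast]=12≠a[slow]=11 write a[7]=12 → slow++,fast++
(s=7,f=13) a[fast]=13≠a[slow]=12 write a[8]=13 → slow++,fast++
(s=8,f=14) a[fast]=13=a[slow] dup → fast++
(s=8,f=15) a[fast]=14≠a[slow]=13 write a[9]=14 → slow++,fast++

length 10; prefix = [2, 3, 4, 5, 6, 9, 11, 12, 13, 14]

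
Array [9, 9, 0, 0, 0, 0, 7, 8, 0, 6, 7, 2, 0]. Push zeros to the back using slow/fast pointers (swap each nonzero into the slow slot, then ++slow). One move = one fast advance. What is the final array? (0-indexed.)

[9, 9, 7, 8, 6, 7, 2, 0, 0, 0, 0, 0, 0]

(s=0,f=0) a[fast]=9≠0 swap→a[0]=9 → slow++,fast++
(s=1,f=1) a[fast]=9≠0 swap→a[1]=9 → slow++,fast++
(s=2,f=2) a[fast]=0 → fast++
(s=2,f=3) a[fast]=0 → fast++
(s=2,f=4) a[fast]=0 → fast++
(s=2,f=5) a[fast]=0 → fast++
(s=2,f=6) a[fast]=7≠0 swap→a[2]=7 → slow++,fast++
(s=3,f=7) a[fast]=8≠0 swap→a[3]=8 → slow++,fast++
(s=4,f=8) a[fast]=0 → fast++
(s=4,f=9) a[fast]=6≠0 swap→a[4]=6 → slow++,fast++
(s=5,f=10) a[fast]=7≠0 swap→a[5]=7 → slow++,fast++
(s=6,f=11) a[fast]=2≠0 swap→a[6]=2 → slow++,fast++
(s=7,f=12) a[fast]=0 → fast++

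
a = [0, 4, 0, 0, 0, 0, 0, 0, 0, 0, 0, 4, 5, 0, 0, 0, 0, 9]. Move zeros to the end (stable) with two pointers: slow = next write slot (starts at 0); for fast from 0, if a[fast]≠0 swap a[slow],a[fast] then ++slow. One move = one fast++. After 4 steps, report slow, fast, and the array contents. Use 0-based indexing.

slow=1, fast=4, a=[4, 0, 0, 0, 0, 0, 0, 0, 0, 0, 0, 4, 5, 0, 0, 0, 0, 9]

(s=0,f=0) a[fast]=0 → fast++
(s=0,f=1) a[fast]=4≠0 swap→a[0]=4 → slow++,fast++
(s=1,f=2) a[fast]=0 → fast++
(s=1,f=3) a[fast]=0 → fast++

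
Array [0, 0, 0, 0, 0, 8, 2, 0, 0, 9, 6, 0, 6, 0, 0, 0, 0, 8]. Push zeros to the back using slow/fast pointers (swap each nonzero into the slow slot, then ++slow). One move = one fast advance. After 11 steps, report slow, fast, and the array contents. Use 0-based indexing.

slow=4, fast=11, a=[8, 2, 9, 6, 0, 0, 0, 0, 0, 0, 0, 0, 6, 0, 0, 0, 0, 8]

(s=0,f=0) a[fast]=0 → fast++
(s=0,f=1) a[fast]=0 → fast++
(s=0,f=2) a[fast]=0 → fast++
(s=0,f=3) a[fast]=0 → fast++
(s=0,f=4) a[fast]=0 → fast++
(s=0,f=5) a[fast]=8≠0 swap→a[0]=8 → slow++,fast++
(s=1,f=6) a[fast]=2≠0 swap→a[1]=2 → slow++,fast++
(s=2,f=7) a[fast]=0 → fast++
(s=2,f=8) a[fast]=0 → fast++
(s=2,f=9) a[fast]=9≠0 swap→a[2]=9 → slow++,fast++
(s=3,f=10) a[fast]=6≠0 swap→a[3]=6 → slow++,fast++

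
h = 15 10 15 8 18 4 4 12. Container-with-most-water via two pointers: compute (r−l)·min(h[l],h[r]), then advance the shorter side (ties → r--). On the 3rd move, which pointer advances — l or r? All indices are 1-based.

r

[1,8] min(15,12)*7=84 best=84 * → r--
[1,7] min(15,4)*6=24 best=84 → r--
[1,6] min(15,4)*5=20 best=84 → r--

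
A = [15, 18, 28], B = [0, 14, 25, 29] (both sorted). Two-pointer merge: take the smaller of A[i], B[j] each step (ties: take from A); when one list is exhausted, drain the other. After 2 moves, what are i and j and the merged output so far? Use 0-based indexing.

[i=0,j=0] A[i]=15>B[j]=0 take 0 → j++
[i=0,j=1] A[i]=15>B[j]=14 take 14 → j++

i=0, j=2, merged so far=[0, 14]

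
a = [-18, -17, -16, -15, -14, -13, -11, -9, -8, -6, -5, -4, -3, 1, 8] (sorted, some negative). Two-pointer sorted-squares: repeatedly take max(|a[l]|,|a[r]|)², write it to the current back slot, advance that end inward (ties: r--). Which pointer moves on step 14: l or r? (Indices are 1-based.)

l=1 r=15: |-18|>|8| out[15]=324, l++
l=2 r=15: |-17|>|8| out[14]=289, l++
l=3 r=15: |-16|>|8| out[13]=256, l++
l=4 r=15: |-15|>|8| out[12]=225, l++
l=5 r=15: |-14|>|8| out[11]=196, l++
l=6 r=15: |-13|>|8| out[10]=169, l++
l=7 r=15: |-11|>|8| out[9]=121, l++
l=8 r=15: |-9|>|8| out[8]=81, l++
l=9 r=15: |-8|<=|8| out[7]=64, r--
l=9 r=14: |-8|>|1| out[6]=64, l++
l=10 r=14: |-6|>|1| out[5]=36, l++
l=11 r=14: |-5|>|1| out[4]=25, l++
l=12 r=14: |-4|>|1| out[3]=16, l++
l=13 r=14: |-3|>|1| out[2]=9, l++

l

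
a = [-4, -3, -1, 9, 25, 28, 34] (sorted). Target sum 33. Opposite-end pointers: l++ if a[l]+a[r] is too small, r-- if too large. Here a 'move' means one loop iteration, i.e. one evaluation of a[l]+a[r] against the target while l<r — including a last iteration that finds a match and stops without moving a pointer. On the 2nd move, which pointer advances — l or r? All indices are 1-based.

l

l=1 r=7: -4+34=30 <33, l++
l=2 r=7: -3+34=31 <33, l++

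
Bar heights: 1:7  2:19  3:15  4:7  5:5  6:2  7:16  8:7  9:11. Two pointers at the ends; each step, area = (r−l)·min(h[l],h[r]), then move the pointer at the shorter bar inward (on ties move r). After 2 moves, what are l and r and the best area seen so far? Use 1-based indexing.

l=2, r=8, best area=77

[1,9] min(7,11)*8=56 best=56 * → l++
[2,9] min(19,11)*7=77 best=77 * → r--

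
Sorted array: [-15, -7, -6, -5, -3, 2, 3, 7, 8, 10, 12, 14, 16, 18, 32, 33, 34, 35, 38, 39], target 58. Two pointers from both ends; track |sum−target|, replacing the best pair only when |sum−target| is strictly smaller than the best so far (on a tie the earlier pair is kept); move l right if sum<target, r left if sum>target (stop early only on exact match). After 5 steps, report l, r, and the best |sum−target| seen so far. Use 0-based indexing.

l=5, r=19, best |Δ|=22

l=0 r=19: -15+39=24 d=34 *, l++
l=1 r=19: -7+39=32 d=26 *, l++
l=2 r=19: -6+39=33 d=25 *, l++
l=3 r=19: -5+39=34 d=24 *, l++
l=4 r=19: -3+39=36 d=22 *, l++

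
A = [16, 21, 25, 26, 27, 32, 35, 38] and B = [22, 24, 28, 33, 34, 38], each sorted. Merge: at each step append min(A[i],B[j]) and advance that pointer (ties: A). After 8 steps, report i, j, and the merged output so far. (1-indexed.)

i=1 j=1: A[i]=16<=B[j]=22 take 16, i++
i=2 j=1: A[i]=21<=B[j]=22 take 21, i++
i=3 j=1: A[i]=25>B[j]=22 take 22, j++
i=3 j=2: A[i]=25>B[j]=24 take 24, j++
i=3 j=3: A[i]=25<=B[j]=28 take 25, i++
i=4 j=3: A[i]=26<=B[j]=28 take 26, i++
i=5 j=3: A[i]=27<=B[j]=28 take 27, i++
i=6 j=3: A[i]=32>B[j]=28 take 28, j++

i=6, j=4, merged so far=[16, 21, 22, 24, 25, 26, 27, 28]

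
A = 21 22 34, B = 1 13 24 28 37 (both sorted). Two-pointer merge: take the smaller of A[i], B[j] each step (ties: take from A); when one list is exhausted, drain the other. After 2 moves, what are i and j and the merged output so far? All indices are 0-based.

i=0, j=2, merged so far=[1, 13]

[i=0,j=0] A[i]=21>B[j]=1 take 1 → j++
[i=0,j=1] A[i]=21>B[j]=13 take 13 → j++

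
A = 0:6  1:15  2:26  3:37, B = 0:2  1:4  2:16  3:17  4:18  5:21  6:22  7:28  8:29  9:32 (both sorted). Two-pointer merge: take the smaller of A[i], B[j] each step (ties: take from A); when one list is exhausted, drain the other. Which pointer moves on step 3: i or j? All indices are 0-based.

i

[i=0,j=0] A[i]=6>B[j]=2 take 2 → j++
[i=0,j=1] A[i]=6>B[j]=4 take 4 → j++
[i=0,j=2] A[i]=6<=B[j]=16 take 6 → i++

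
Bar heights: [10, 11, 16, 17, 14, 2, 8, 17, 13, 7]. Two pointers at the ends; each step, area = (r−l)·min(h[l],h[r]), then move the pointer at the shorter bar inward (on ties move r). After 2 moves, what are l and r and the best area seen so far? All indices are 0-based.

[0,9] min(10,7)*9=63 best=63 * → r--
[0,8] min(10,13)*8=80 best=80 * → l++

l=1, r=8, best area=80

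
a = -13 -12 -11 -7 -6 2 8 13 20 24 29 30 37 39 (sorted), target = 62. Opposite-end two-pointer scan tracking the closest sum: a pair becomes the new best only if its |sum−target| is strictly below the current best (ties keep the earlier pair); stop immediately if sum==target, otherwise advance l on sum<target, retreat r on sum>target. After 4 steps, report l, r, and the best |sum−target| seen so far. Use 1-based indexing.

l=5, r=14, best |Δ|=30

[1,14] -13+39=26 d=36 * → l++
[2,14] -12+39=27 d=35 * → l++
[3,14] -11+39=28 d=34 * → l++
[4,14] -7+39=32 d=30 * → l++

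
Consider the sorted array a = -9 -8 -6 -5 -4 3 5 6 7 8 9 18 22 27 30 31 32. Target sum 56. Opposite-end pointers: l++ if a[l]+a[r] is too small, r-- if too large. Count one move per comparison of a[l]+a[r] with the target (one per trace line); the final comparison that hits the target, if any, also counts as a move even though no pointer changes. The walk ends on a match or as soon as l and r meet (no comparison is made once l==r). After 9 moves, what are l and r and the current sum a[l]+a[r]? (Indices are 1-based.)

l=1 r=17: -9+32=23 <56, l++
l=2 r=17: -8+32=24 <56, l++
l=3 r=17: -6+32=26 <56, l++
l=4 r=17: -5+32=27 <56, l++
l=5 r=17: -4+32=28 <56, l++
l=6 r=17: 3+32=35 <56, l++
l=7 r=17: 5+32=37 <56, l++
l=8 r=17: 6+32=38 <56, l++
l=9 r=17: 7+32=39 <56, l++

l=10, r=17, sum=40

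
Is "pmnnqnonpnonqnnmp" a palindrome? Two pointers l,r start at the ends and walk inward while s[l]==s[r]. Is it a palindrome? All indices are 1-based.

[1,17] 'p'=='p' → l++,r--
[2,16] 'm'=='m' → l++,r--
[3,15] 'n'=='n' → l++,r--
[4,14] 'n'=='n' → l++,r--
[5,13] 'q'=='q' → l++,r--
[6,12] 'n'=='n' → l++,r--
[7,11] 'o'=='o' → l++,r--
[8,10] 'n'=='n' → l++,r--

palindrome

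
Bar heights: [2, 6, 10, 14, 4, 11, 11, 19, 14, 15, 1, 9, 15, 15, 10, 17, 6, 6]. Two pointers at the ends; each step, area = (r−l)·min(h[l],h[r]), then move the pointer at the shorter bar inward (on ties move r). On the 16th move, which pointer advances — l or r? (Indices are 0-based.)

l=0 r=17: min(2,6)*17=34 best=34 *, l++
l=1 r=17: min(6,6)*16=96 best=96 *, r--
l=1 r=16: min(6,6)*15=90 best=96, r--
l=1 r=15: min(6,17)*14=84 best=96, l++
l=2 r=15: min(10,17)*13=130 best=130 *, l++
l=3 r=15: min(14,17)*12=168 best=168 *, l++
l=4 r=15: min(4,17)*11=44 best=168, l++
l=5 r=15: min(11,17)*10=110 best=168, l++
l=6 r=15: min(11,17)*9=99 best=168, l++
l=7 r=15: min(19,17)*8=136 best=168, r--
l=7 r=14: min(19,10)*7=70 best=168, r--
l=7 r=13: min(19,15)*6=90 best=168, r--
l=7 r=12: min(19,15)*5=75 best=168, r--
l=7 r=11: min(19,9)*4=36 best=168, r--
l=7 r=10: min(19,1)*3=3 best=168, r--
l=7 r=9: min(19,15)*2=30 best=168, r--

r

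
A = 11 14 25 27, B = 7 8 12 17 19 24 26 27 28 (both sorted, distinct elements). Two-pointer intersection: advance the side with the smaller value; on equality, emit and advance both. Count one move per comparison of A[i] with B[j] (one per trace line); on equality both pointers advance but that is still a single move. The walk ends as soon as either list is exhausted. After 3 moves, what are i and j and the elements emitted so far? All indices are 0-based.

[i=0,j=0] 11>7 → j++
[i=0,j=1] 11>8 → j++
[i=0,j=2] 11<12 → i++

i=1, j=2, emitted=[]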